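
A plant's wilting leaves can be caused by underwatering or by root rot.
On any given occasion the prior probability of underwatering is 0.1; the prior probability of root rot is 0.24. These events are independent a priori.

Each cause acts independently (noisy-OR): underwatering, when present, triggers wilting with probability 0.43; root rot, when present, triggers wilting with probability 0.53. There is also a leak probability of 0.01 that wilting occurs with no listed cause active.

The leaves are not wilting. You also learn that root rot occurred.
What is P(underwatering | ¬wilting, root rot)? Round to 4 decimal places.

P(underwatering | ¬wilting, root rot) ≈ 0.0596

Under noisy-OR, P(wilting | causes) = 1 − (1−0.01)·∏(1−qᵢ) over the active causes.
P(¬wilting | root rot) = 0.4653·0.9 + 0.265221·0.1 = 0.418770 + 0.026522 = 0.445292
Restricting to configurations with underwatering present: 0.265221·0.1 = 0.026522.
Hence the posterior is 0.026522/0.445292 ≈ 0.0596.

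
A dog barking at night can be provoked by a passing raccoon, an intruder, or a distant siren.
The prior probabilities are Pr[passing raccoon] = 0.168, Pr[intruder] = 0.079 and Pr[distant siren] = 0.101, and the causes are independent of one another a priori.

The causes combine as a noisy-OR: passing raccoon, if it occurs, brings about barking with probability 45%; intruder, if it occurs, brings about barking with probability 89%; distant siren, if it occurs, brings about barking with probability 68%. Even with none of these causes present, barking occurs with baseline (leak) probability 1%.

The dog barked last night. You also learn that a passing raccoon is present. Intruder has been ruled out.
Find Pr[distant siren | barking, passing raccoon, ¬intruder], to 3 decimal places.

Pr[distant siren | barking, passing raccoon, ¬intruder] ≈ 0.169

Under noisy-OR, P(barking | causes) = 1 − (1−0.01)·∏(1−qᵢ) over the active causes.
P(barking | passing raccoon, ¬intruder) = 0.4555×0.899 + 0.82576×0.101 = 0.409495 + 0.083402 = 0.492897
Restricting to configurations with distant siren present: 0.82576×0.101 = 0.083402.
Hence the posterior is 0.083402/0.492897 ≈ 0.169.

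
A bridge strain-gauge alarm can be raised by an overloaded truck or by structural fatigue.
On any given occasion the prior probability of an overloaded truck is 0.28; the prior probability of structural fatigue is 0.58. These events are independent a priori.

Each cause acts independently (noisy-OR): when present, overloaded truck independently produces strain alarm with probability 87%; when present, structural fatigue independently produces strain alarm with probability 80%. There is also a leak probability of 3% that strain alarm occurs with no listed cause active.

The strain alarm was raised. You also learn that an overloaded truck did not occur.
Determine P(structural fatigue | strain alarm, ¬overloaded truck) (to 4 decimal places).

Under noisy-OR, P(strain alarm | causes) = 1 − (1−0.03)·∏(1−qᵢ) over the active causes.
Enumerate both values of structural fatigue and weight by the priors:
  P(strain alarm | ¬overloaded truck) = 0.03*0.42 + 0.806*0.58
        = 0.012600 + 0.467480 = 0.480080
Keeping only the structural fatigue-present terms gives 0.467480, so
  P(structural fatigue | strain alarm, ¬overloaded truck) = 0.467480 / 0.480080 ≈ 0.9738

P(structural fatigue | strain alarm, ¬overloaded truck) ≈ 0.9738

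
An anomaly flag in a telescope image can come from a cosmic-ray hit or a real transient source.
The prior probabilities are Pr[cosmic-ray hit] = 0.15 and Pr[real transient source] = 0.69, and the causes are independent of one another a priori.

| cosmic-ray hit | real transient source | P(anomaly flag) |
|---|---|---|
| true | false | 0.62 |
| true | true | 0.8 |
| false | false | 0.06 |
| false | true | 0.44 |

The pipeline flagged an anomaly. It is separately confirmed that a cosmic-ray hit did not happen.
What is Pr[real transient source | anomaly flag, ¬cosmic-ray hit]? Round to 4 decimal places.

Weight on real transient source=true, given the evidence: 0.44·0.69 = 0.303600
Normalizer over all consistent configurations: 0.06·0.31 + 0.44·0.69 = 0.322200
P(real transient source | anomaly flag, ¬cosmic-ray hit) = 0.303600/0.322200 ≈ 0.9423

Pr[real transient source | anomaly flag, ¬cosmic-ray hit] ≈ 0.9423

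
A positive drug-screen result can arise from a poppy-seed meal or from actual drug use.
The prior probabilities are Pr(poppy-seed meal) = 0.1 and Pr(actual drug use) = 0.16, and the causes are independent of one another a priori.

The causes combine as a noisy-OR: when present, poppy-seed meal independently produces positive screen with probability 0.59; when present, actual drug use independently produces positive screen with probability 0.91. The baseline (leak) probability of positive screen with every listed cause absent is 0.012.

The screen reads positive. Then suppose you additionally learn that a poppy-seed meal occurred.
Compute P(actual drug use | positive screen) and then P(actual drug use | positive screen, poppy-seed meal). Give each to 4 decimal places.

P(actual drug use | positive screen) ≈ 0.7129; P(actual drug use | positive screen, poppy-seed meal) ≈ 0.2358

Under noisy-OR, P(positive screen | causes) = 1 − (1−0.012)·∏(1−qᵢ) over the active causes.
Weight on actual drug use=true, given the evidence: 0.131196 + 0.015417 = 0.146613
Denominator P(positive screen): 0.012*0.9*0.84 + 0.91108*0.9*0.16 + 0.59492*0.1*0.84 + 0.963543*0.1*0.16 = 0.205658
P(actual drug use | positive screen) = 0.146613/0.205658 ≈ 0.7129

Now condition on the additional information:
Weight on actual drug use=true, given the evidence: 0.963543·0.16 = 0.154167
The normalizing constant is 0.59492·0.84 + 0.963543·0.16 = 0.653900
P(actual drug use | positive screen, poppy-seed meal) = 0.154167/0.653900 ≈ 0.2358
— poppy-seed meal explains away the evidence for actual drug use.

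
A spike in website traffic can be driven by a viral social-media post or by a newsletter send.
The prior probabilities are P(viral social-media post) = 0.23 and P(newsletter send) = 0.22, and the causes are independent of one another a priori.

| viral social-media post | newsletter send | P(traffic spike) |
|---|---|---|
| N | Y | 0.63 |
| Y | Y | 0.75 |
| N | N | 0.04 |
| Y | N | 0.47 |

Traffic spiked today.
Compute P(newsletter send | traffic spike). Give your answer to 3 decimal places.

Weight on newsletter send=true, given the evidence: 0.106722 + 0.037950 = 0.144672
Normalizer over all consistent configurations: 0.04·0.77·0.78 + 0.63·0.77·0.22 + 0.47·0.23·0.78 + 0.75·0.23·0.22 = 0.253014
Posterior = 0.144672 / 0.253014 ≈ 0.572

P(newsletter send | traffic spike) ≈ 0.572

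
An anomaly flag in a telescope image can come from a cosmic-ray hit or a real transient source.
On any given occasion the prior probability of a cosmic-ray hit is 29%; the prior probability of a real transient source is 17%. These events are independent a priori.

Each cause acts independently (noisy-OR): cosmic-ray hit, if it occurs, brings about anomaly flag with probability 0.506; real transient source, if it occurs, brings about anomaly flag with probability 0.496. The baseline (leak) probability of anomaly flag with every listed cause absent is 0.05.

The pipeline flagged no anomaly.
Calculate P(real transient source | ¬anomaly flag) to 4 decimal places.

Under noisy-OR, P(anomaly flag | causes) = 1 − (1−0.05)·∏(1−qᵢ) over the active causes.
P(¬anomaly flag) = 0.95×0.71×0.83 + 0.4788×0.71×0.17 + 0.4693×0.29×0.83 + 0.236527×0.29×0.17 = 0.559835 + 0.057791 + 0.112961 + 0.011661 = 0.742248
Of this, 0.069452 comes from 0.057791 + 0.011661 (the real transient source=true cases).
So P(real transient source | ¬anomaly flag) = 0.069452/0.742248 ≈ 0.0936.

P(real transient source | ¬anomaly flag) ≈ 0.0936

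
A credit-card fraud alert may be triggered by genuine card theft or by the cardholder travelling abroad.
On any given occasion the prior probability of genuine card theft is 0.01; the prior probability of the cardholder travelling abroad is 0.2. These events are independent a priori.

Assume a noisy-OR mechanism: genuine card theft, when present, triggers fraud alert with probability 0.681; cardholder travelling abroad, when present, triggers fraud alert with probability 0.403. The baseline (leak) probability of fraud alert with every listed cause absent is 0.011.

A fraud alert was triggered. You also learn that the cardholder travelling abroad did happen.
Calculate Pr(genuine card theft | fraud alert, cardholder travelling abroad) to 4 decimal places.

Pr(genuine card theft | fraud alert, cardholder travelling abroad) ≈ 0.0196

Under noisy-OR, P(fraud alert | causes) = 1 − (1−0.011)·∏(1−qᵢ) over the active causes.
Weight on genuine card theft=true, given the evidence: 0.811652·0.01 = 0.008117
Normalizer over all consistent configurations: 0.409567·0.99 + 0.811652·0.01 = 0.413588
P(genuine card theft | fraud alert, cardholder travelling abroad) = 0.008117/0.413588 ≈ 0.0196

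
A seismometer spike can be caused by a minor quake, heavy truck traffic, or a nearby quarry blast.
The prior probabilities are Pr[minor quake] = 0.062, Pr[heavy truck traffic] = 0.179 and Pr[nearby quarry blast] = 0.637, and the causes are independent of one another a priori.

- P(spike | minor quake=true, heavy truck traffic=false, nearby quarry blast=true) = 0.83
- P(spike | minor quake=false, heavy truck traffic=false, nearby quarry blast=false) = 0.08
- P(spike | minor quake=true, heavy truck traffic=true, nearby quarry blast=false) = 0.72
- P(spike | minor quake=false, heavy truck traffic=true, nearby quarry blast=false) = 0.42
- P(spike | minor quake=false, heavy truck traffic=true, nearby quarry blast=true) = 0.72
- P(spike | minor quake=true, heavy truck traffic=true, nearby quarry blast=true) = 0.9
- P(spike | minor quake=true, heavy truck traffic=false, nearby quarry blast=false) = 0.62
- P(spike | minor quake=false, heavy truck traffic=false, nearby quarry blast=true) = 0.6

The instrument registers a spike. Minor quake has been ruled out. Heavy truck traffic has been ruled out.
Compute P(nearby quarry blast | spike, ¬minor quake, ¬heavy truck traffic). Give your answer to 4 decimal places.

For the numerator, keep only nearby quarry blast=true terms: 0.6*0.637 = 0.382200
Denominator P(spike | ¬minor quake, ¬heavy truck traffic): 0.08*0.363 + 0.6*0.637 = 0.411240
Posterior = 0.382200 / 0.411240 ≈ 0.9294

P(nearby quarry blast | spike, ¬minor quake, ¬heavy truck traffic) ≈ 0.9294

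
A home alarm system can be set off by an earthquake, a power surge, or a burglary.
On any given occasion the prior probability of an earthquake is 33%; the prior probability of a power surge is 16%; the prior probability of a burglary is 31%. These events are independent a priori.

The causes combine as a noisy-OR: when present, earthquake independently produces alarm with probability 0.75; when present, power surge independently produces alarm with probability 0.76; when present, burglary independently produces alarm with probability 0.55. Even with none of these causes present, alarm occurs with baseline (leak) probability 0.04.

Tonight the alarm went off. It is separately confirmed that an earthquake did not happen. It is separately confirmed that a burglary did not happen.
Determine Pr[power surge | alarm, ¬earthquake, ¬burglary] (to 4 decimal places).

Pr[power surge | alarm, ¬earthquake, ¬burglary] ≈ 0.7856

Under noisy-OR, P(alarm | causes) = 1 − (1−0.04)·∏(1−qᵢ) over the active causes.
P(alarm | ¬earthquake, ¬burglary) = 0.04*0.84 + 0.7696*0.16 = 0.033600 + 0.123136 = 0.156736
Of this, 0.123136 comes from 0.7696*0.16 (the power surge=true cases).
P(power surge | alarm, ¬earthquake, ¬burglary) = 0.123136 / 0.156736 ≈ 0.7856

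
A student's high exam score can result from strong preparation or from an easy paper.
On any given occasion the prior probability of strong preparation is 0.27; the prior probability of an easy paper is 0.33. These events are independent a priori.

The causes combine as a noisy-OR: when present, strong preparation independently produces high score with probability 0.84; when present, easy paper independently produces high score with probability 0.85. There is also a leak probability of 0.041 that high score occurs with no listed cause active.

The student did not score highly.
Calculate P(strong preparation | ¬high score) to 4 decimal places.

P(strong preparation | ¬high score) ≈ 0.0559

Under noisy-OR, P(high score | causes) = 1 − (1−0.041)·∏(1−qᵢ) over the active causes.
Sum P(¬high score|·) weighted by the priors over the 4 (strong preparation, easy paper) configurations:
  P(¬high score) = 0.959·0.73·0.67 + 0.14385·0.73·0.33 + 0.15344·0.27·0.67 + 0.023016·0.27·0.33
        = 0.469047 + 0.034653 + 0.027757 + 0.002051 = 0.533508
Configurations with strong preparation contribute 0.029808, so
  P(strong preparation | ¬high score) = 0.029808 / 0.533508 ≈ 0.0559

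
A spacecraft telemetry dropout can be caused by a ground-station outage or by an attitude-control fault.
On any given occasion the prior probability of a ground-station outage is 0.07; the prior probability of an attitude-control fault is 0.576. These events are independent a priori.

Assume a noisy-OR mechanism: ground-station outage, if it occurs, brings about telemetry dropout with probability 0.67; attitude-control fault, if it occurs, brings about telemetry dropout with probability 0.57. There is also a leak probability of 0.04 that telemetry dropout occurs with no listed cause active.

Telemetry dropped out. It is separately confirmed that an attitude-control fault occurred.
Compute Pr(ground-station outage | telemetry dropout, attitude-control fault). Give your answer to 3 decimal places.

Pr(ground-station outage | telemetry dropout, attitude-control fault) ≈ 0.100

Under noisy-OR, P(telemetry dropout | causes) = 1 − (1−0.04)·∏(1−qᵢ) over the active causes.
P(telemetry dropout | attitude-control fault) = 0.5872×0.93 + 0.863776×0.07 = 0.546096 + 0.060464 = 0.606560
Of this, 0.060464 comes from 0.863776×0.07 (the ground-station outage=true cases).
P(ground-station outage | telemetry dropout, attitude-control fault) = 0.060464 / 0.606560 ≈ 0.100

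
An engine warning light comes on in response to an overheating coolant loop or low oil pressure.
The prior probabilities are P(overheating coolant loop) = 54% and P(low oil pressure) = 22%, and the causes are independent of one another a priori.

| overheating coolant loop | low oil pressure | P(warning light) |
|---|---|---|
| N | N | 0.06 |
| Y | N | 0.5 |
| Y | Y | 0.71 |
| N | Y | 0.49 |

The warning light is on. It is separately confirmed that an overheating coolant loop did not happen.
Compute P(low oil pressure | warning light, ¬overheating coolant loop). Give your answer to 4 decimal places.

Enumerate both values of low oil pressure and weight by the priors:
  P(warning light | ¬overheating coolant loop) = 0.06·0.78 + 0.49·0.22
        = 0.046800 + 0.107800 = 0.154600
The terms with low oil pressure present sum to 0.107800, so
  P(low oil pressure | warning light, ¬overheating coolant loop) = 0.107800 / 0.154600 ≈ 0.6973

P(low oil pressure | warning light, ¬overheating coolant loop) ≈ 0.6973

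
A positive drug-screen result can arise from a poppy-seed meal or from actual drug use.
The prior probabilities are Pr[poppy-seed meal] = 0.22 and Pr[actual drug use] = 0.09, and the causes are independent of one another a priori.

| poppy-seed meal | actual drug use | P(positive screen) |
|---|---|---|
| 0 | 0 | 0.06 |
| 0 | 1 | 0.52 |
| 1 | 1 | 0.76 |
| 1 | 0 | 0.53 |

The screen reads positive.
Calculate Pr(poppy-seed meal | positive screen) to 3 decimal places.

By total probability over the 4 (poppy-seed meal, actual drug use) configurations:
  P(positive screen) = 0.06*0.78*0.91 + 0.52*0.78*0.09 + 0.53*0.22*0.91 + 0.76*0.22*0.09
        = 0.042588 + 0.036504 + 0.106106 + 0.015048 = 0.200246
The terms with poppy-seed meal present sum to 0.121154, so
  P(poppy-seed meal | positive screen) = 0.121154 / 0.200246 ≈ 0.605

Pr(poppy-seed meal | positive screen) ≈ 0.605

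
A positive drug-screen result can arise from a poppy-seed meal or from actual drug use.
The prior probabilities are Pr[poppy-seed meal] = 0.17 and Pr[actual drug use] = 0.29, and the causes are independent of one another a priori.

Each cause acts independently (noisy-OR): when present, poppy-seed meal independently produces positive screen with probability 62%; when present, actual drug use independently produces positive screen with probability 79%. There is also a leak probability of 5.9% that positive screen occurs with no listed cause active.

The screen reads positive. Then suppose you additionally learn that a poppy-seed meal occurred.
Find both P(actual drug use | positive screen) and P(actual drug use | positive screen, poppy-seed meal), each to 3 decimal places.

P(actual drug use | positive screen) ≈ 0.680; P(actual drug use | positive screen, poppy-seed meal) ≈ 0.370

Under noisy-OR, P(positive screen | causes) = 1 − (1−0.059)·∏(1−qᵢ) over the active causes.
P(positive screen) = 0.059·0.83·0.71 + 0.80239·0.83·0.29 + 0.64242·0.17·0.71 + 0.924908·0.17·0.29 = 0.034769 + 0.193135 + 0.077540 + 0.045598 = 0.351042
The actual drug use-present share is 0.193135 + 0.045598 = 0.238733.
P(actual drug use | positive screen) = 0.238733 / 0.351042 ≈ 0.680

Now also conditioning on poppy-seed meal=true:
Weight on actual drug use=true, given the evidence: 0.924908×0.29 = 0.268223
The normalizing constant is 0.64242×0.71 + 0.924908×0.29 = 0.724341
Posterior = 0.268223 / 0.724341 ≈ 0.370
The drop from 0.680 to 0.370 is the explaining-away (discounting) effect.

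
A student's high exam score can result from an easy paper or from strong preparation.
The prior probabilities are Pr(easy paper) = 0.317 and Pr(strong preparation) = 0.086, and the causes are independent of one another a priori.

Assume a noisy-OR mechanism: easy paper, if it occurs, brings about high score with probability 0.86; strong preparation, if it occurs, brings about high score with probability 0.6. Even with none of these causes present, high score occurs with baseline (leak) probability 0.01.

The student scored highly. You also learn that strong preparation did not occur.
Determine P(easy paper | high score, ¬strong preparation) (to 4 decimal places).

Under noisy-OR, P(high score | causes) = 1 − (1−0.01)·∏(1−qᵢ) over the active causes.
Weight on easy paper=true, given the evidence: 0.8614*0.317 = 0.273064
The normalizing constant is 0.01*0.683 + 0.8614*0.317 = 0.279894
P(easy paper | high score, ¬strong preparation) = 0.273064/0.279894 ≈ 0.9756

P(easy paper | high score, ¬strong preparation) ≈ 0.9756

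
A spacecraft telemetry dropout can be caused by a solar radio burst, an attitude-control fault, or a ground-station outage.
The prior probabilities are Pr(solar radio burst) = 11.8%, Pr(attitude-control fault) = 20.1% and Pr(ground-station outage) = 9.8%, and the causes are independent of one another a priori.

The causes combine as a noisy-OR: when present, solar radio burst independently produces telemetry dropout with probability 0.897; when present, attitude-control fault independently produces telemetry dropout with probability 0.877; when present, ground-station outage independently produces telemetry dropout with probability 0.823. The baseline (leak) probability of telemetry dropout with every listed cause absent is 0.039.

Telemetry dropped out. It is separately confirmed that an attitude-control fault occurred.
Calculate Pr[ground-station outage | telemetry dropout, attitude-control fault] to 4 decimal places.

Pr[ground-station outage | telemetry dropout, attitude-control fault] ≈ 0.1065

Under noisy-OR, P(telemetry dropout | causes) = 1 − (1−0.039)·∏(1−qᵢ) over the active causes.
P(telemetry dropout | attitude-control fault) = 0.881797*0.882*0.902 + 0.979078*0.882*0.098 + 0.987825*0.118*0.902 + 0.997845*0.118*0.098 = 0.701526 + 0.084628 + 0.105140 + 0.011539 = 0.902833
Restricting to configurations with ground-station outage present: 0.084628 + 0.011539 = 0.096167.
P(ground-station outage | telemetry dropout, attitude-control fault) = 0.096167 / 0.902833 ≈ 0.1065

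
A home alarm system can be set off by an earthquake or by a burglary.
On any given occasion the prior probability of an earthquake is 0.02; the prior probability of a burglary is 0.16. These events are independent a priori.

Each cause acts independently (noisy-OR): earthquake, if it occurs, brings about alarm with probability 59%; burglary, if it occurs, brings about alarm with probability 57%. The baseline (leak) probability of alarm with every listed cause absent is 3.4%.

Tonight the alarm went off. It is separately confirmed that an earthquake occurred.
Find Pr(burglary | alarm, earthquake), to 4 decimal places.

Under noisy-OR, P(alarm | causes) = 1 − (1−0.034)·∏(1−qᵢ) over the active causes.
P(alarm | earthquake) = 0.60394×0.84 + 0.829694×0.16 = 0.507310 + 0.132751 = 0.640061
Restricting to configurations with burglary present: 0.829694×0.16 = 0.132751.
P(burglary | alarm, earthquake) = 0.132751 / 0.640061 ≈ 0.2074

Pr(burglary | alarm, earthquake) ≈ 0.2074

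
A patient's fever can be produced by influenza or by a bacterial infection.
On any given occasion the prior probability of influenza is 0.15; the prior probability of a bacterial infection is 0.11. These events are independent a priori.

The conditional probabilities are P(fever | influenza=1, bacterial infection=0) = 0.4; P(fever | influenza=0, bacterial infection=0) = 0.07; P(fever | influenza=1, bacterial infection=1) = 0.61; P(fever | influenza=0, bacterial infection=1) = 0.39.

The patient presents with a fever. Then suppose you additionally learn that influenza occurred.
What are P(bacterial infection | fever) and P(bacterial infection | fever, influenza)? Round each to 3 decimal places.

P(bacterial infection | fever) ≈ 0.304; P(bacterial infection | fever, influenza) ≈ 0.159

By total probability over the 4 (influenza, bacterial infection) configurations:
  P(fever) = 0.07×0.85×0.89 + 0.39×0.85×0.11 + 0.4×0.15×0.89 + 0.61×0.15×0.11
        = 0.052955 + 0.036465 + 0.053400 + 0.010065 = 0.152885
Configurations with bacterial infection contribute 0.046530, so
  P(bacterial infection | fever) = 0.046530 / 0.152885 ≈ 0.304

Now also conditioning on influenza=true:
Sum P(fever|·) weighted by the priors over both values of bacterial infection:
  P(fever | influenza) = 0.4*0.89 + 0.61*0.11
        = 0.356000 + 0.067100 = 0.423100
The terms with bacterial infection present sum to 0.067100, so
  P(bacterial infection | fever, influenza) = 0.067100 / 0.423100 ≈ 0.159
— influenza explains away the evidence for bacterial infection.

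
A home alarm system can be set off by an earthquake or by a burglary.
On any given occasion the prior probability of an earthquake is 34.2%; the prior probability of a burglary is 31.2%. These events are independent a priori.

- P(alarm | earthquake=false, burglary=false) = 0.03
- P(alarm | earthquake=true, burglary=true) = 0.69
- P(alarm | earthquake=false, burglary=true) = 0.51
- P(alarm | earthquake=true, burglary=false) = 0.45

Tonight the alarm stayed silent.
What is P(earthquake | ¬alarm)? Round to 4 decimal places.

Sum P(¬alarm|·) weighted by the priors over the 4 (earthquake, burglary) configurations:
  P(¬alarm) = 0.97*0.658*0.688 + 0.49*0.658*0.312 + 0.55*0.342*0.688 + 0.31*0.342*0.312
        = 0.439123 + 0.100595 + 0.129413 + 0.033078 = 0.702209
Keeping only the earthquake-present terms gives 0.162491, so
  P(earthquake | ¬alarm) = 0.162491 / 0.702209 ≈ 0.2314

P(earthquake | ¬alarm) ≈ 0.2314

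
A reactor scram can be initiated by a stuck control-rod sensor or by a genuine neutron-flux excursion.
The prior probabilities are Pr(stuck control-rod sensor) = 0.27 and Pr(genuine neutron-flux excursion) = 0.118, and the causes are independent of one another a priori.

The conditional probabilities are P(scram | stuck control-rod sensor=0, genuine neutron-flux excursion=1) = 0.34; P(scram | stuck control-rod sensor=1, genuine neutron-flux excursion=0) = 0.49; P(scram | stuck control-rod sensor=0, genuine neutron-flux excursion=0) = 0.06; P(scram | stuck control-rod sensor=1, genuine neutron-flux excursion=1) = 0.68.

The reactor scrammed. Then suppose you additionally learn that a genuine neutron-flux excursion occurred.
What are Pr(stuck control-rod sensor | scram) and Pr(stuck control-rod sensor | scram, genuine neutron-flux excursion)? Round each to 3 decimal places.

Pr(stuck control-rod sensor | scram) ≈ 0.671; Pr(stuck control-rod sensor | scram, genuine neutron-flux excursion) ≈ 0.425

Weight on stuck control-rod sensor=true, given the evidence: 0.116689 + 0.021665 = 0.138354
Denominator P(scram): 0.06*0.73*0.882 + 0.34*0.73*0.118 + 0.49*0.27*0.882 + 0.68*0.27*0.118 = 0.206274
P(stuck control-rod sensor | scram) = 0.138354/0.206274 ≈ 0.671

Now also conditioning on genuine neutron-flux excursion=true:
For the numerator, keep only stuck control-rod sensor=true terms: 0.68*0.27 = 0.183600
Normalizer over all consistent configurations: 0.34*0.73 + 0.68*0.27 = 0.431800
P(stuck control-rod sensor | scram, genuine neutron-flux excursion) = 0.183600/0.431800 ≈ 0.425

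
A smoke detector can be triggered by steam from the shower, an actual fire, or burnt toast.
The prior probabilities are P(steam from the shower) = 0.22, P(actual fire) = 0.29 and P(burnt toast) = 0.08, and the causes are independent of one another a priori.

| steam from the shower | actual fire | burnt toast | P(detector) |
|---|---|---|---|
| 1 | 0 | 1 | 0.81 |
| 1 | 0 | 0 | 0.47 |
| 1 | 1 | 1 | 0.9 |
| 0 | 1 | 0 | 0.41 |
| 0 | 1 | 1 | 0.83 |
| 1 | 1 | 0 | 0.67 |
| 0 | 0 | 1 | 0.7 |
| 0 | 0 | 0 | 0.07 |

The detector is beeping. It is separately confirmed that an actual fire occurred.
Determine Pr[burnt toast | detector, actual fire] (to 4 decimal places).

P(detector | actual fire) = 0.41*0.78*0.92 + 0.83*0.78*0.08 + 0.67*0.22*0.92 + 0.9*0.22*0.08 = 0.294216 + 0.051792 + 0.135608 + 0.015840 = 0.497456
Restricting to configurations with burnt toast present: 0.051792 + 0.015840 = 0.067632.
Hence the posterior is 0.067632/0.497456 ≈ 0.1360.

Pr[burnt toast | detector, actual fire] ≈ 0.1360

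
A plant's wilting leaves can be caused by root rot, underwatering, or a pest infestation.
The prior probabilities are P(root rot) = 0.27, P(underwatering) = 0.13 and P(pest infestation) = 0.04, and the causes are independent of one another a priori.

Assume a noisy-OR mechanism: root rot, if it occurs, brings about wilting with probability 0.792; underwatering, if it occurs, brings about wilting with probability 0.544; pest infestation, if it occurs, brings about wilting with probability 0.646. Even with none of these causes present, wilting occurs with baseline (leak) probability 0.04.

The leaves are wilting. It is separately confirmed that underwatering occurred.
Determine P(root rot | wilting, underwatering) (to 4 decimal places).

P(root rot | wilting, underwatering) ≈ 0.3701

Under noisy-OR, P(wilting | causes) = 1 − (1−0.04)·∏(1−qᵢ) over the active causes.
Enumerate the 4 (root rot, pest infestation) configurations and weight by the priors:
  P(wilting | underwatering) = 0.56224*0.73*0.96 + 0.845033*0.73*0.04 + 0.908946*0.27*0.96 + 0.967767*0.27*0.04
        = 0.394018 + 0.024675 + 0.235599 + 0.010452 = 0.664744
Configurations with root rot contribute 0.246051, so
  P(root rot | wilting, underwatering) = 0.246051 / 0.664744 ≈ 0.3701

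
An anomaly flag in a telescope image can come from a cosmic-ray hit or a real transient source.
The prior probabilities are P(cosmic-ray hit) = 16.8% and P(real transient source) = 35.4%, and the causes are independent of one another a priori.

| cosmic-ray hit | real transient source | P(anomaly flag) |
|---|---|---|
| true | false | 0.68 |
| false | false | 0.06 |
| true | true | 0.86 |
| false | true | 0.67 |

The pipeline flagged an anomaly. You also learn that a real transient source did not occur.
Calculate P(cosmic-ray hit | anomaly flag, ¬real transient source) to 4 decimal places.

P(cosmic-ray hit | anomaly flag, ¬real transient source) ≈ 0.6959

For the numerator, keep only cosmic-ray hit=true terms: 0.68·0.168 = 0.114240
Denominator P(anomaly flag | ¬real transient source): 0.06·0.832 + 0.68·0.168 = 0.164160
P(cosmic-ray hit | anomaly flag, ¬real transient source) = 0.114240/0.164160 ≈ 0.6959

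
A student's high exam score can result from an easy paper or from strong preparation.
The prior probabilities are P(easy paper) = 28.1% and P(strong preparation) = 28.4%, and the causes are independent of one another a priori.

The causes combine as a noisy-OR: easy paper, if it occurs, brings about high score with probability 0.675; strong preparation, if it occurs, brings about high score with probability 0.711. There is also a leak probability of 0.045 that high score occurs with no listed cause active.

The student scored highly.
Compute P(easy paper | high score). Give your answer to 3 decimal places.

Under noisy-OR, P(high score | causes) = 1 − (1−0.045)·∏(1−qᵢ) over the active causes.
Enumerate the 4 (easy paper, strong preparation) configurations and weight by the priors:
  P(high score) = 0.045·0.719·0.716 + 0.724005·0.719·0.284 + 0.689625·0.281·0.716 + 0.910302·0.281·0.284
        = 0.023166 + 0.147839 + 0.138750 + 0.072646 = 0.382401
The terms with easy paper present sum to 0.211396, so
  P(easy paper | high score) = 0.211396 / 0.382401 ≈ 0.553

P(easy paper | high score) ≈ 0.553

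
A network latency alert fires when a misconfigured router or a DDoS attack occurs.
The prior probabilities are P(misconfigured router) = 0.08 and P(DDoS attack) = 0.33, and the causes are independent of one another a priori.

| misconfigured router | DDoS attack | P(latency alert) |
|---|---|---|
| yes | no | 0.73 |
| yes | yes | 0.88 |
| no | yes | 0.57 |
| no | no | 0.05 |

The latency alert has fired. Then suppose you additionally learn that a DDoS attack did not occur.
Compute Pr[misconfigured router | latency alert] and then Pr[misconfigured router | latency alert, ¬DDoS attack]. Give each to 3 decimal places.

Enumerate the 4 (misconfigured router, DDoS attack) configurations and weight by the priors:
  P(latency alert) = 0.05×0.92×0.67 + 0.57×0.92×0.33 + 0.73×0.08×0.67 + 0.88×0.08×0.33
        = 0.030820 + 0.173052 + 0.039128 + 0.023232 = 0.266232
Keeping only the misconfigured router-present terms gives 0.062360, so
  P(misconfigured router | latency alert) = 0.062360 / 0.266232 ≈ 0.234

Now also conditioning on DDoS attack≠true:
P(latency alert | ¬DDoS attack) = 0.05*0.92 + 0.73*0.08 = 0.046000 + 0.058400 = 0.104400
The misconfigured router-present share is 0.73*0.08 = 0.058400.
P(misconfigured router | latency alert, ¬DDoS attack) = 0.058400 / 0.104400 ≈ 0.559

Pr[misconfigured router | latency alert] ≈ 0.234; Pr[misconfigured router | latency alert, ¬DDoS attack] ≈ 0.559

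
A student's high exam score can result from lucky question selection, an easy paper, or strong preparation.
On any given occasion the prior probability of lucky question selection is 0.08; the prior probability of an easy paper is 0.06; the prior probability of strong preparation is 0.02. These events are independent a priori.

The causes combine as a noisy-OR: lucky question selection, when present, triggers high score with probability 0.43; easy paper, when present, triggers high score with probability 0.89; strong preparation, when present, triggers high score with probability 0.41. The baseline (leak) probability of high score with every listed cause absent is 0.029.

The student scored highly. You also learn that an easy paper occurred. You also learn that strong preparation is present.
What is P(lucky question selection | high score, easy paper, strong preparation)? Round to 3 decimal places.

Under noisy-OR, P(high score | causes) = 1 − (1−0.029)·∏(1−qᵢ) over the active causes.
Enumerate both values of lucky question selection and weight by the priors:
  P(high score | easy paper, strong preparation) = 0.936982·0.92 + 0.96408·0.08
        = 0.862023 + 0.077126 = 0.939149
The terms with lucky question selection present sum to 0.077126, so
  P(lucky question selection | high score, easy paper, strong preparation) = 0.077126 / 0.939149 ≈ 0.082

P(lucky question selection | high score, easy paper, strong preparation) ≈ 0.082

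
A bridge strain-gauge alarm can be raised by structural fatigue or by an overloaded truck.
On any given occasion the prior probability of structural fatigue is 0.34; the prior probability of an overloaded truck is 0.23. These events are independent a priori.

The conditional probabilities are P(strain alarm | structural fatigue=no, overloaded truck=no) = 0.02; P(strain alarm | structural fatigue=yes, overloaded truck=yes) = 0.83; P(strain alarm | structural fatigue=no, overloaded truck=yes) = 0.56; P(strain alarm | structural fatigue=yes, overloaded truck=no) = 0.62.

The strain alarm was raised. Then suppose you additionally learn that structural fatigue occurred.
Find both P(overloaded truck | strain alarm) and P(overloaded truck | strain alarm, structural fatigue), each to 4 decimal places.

P(overloaded truck | strain alarm) ≈ 0.4650; P(overloaded truck | strain alarm, structural fatigue) ≈ 0.2857

P(strain alarm) = 0.02×0.66×0.77 + 0.56×0.66×0.23 + 0.62×0.34×0.77 + 0.83×0.34×0.23 = 0.010164 + 0.085008 + 0.162316 + 0.064906 = 0.322394
The overloaded truck-present share is 0.085008 + 0.064906 = 0.149914.
P(overloaded truck | strain alarm) = 0.149914 / 0.322394 ≈ 0.4650

With the extra evidence:
Enumerate both values of overloaded truck and weight by the priors:
  P(strain alarm | structural fatigue) = 0.62×0.77 + 0.83×0.23
        = 0.477400 + 0.190900 = 0.668300
Configurations with overloaded truck contribute 0.190900, so
  P(overloaded truck | strain alarm, structural fatigue) = 0.190900 / 0.668300 ≈ 0.2857
The drop from 0.4650 to 0.2857 is the explaining-away (discounting) effect.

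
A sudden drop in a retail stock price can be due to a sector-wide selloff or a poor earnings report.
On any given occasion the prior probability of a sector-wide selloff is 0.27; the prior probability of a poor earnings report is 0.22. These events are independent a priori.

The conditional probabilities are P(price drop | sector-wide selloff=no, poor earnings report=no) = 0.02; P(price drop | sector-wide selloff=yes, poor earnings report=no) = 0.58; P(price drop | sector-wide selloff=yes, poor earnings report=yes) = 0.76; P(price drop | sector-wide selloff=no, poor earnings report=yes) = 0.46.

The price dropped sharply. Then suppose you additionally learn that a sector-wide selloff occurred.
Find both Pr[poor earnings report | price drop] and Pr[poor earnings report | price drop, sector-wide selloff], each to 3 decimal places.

Pr[poor earnings report | price drop] ≈ 0.471; Pr[poor earnings report | price drop, sector-wide selloff] ≈ 0.270

Weight on poor earnings report=true, given the evidence: 0.073876 + 0.045144 = 0.119020
The normalizing constant is 0.02*0.73*0.78 + 0.46*0.73*0.22 + 0.58*0.27*0.78 + 0.76*0.27*0.22 = 0.252556
P(poor earnings report | price drop) = 0.119020/0.252556 ≈ 0.471

Now also conditioning on sector-wide selloff=true:
By total probability over both values of poor earnings report:
  P(price drop | sector-wide selloff) = 0.58*0.78 + 0.76*0.22
        = 0.452400 + 0.167200 = 0.619600
Keeping only the poor earnings report-present terms gives 0.167200, so
  P(poor earnings report | price drop, sector-wide selloff) = 0.167200 / 0.619600 ≈ 0.270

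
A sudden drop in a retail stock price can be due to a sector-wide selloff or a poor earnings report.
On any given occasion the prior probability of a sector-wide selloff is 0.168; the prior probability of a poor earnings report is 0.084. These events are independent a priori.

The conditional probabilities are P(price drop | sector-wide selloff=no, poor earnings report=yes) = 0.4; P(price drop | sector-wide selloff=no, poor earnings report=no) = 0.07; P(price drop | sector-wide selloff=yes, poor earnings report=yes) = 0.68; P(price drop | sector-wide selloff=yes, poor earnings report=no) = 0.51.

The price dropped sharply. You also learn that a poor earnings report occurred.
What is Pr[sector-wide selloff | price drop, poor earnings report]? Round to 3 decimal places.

Sum P(price drop|·) weighted by the priors over both values of sector-wide selloff:
  P(price drop | poor earnings report) = 0.4×0.832 + 0.68×0.168
        = 0.332800 + 0.114240 = 0.447040
The terms with sector-wide selloff present sum to 0.114240, so
  P(sector-wide selloff | price drop, poor earnings report) = 0.114240 / 0.447040 ≈ 0.256

Pr[sector-wide selloff | price drop, poor earnings report] ≈ 0.256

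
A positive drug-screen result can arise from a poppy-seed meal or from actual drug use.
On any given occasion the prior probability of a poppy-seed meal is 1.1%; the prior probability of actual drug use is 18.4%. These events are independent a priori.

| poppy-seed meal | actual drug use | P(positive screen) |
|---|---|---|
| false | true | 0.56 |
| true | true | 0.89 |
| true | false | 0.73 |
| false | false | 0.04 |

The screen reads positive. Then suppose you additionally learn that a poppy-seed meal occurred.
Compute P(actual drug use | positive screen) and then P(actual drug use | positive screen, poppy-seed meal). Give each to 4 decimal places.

P(actual drug use | positive screen) ≈ 0.7276; P(actual drug use | positive screen, poppy-seed meal) ≈ 0.2156

P(positive screen) = 0.04×0.989×0.816 + 0.56×0.989×0.184 + 0.73×0.011×0.816 + 0.89×0.011×0.184 = 0.032281 + 0.101907 + 0.006552 + 0.001801 = 0.142541
Of this, 0.103708 comes from 0.101907 + 0.001801 (the actual drug use=true cases).
Hence the posterior is 0.103708/0.142541 ≈ 0.7276.

Now condition on the additional information:
P(positive screen | poppy-seed meal) = 0.73×0.816 + 0.89×0.184 = 0.595680 + 0.163760 = 0.759440
The actual drug use-present share is 0.89×0.184 = 0.163760.
P(actual drug use | positive screen, poppy-seed meal) = 0.163760 / 0.759440 ≈ 0.2156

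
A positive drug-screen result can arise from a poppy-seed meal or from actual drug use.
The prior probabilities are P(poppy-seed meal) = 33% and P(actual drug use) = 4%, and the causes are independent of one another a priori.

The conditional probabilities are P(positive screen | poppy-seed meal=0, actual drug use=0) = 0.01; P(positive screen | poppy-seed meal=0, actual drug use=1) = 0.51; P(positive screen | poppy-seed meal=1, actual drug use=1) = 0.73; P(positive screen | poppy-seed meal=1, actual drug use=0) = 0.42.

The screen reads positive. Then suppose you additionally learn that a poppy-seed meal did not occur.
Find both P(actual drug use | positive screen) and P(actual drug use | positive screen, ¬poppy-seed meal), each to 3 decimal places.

P(actual drug use | positive screen) ≈ 0.143; P(actual drug use | positive screen, ¬poppy-seed meal) ≈ 0.680

Enumerate the 4 (poppy-seed meal, actual drug use) configurations and weight by the priors:
  P(positive screen) = 0.01·0.67·0.96 + 0.51·0.67·0.04 + 0.42·0.33·0.96 + 0.73·0.33·0.04
        = 0.006432 + 0.013668 + 0.133056 + 0.009636 = 0.162792
The terms with actual drug use present sum to 0.023304, so
  P(actual drug use | positive screen) = 0.023304 / 0.162792 ≈ 0.143

Now condition on the additional information:
Weight on actual drug use=true, given the evidence: 0.51*0.04 = 0.020400
The normalizing constant is 0.01*0.96 + 0.51*0.04 = 0.030000
P(actual drug use | positive screen, ¬poppy-seed meal) = 0.020400/0.030000 ≈ 0.680
Ruling out poppy-seed meal raises the posterior on actual drug use — the flip side of explaining away.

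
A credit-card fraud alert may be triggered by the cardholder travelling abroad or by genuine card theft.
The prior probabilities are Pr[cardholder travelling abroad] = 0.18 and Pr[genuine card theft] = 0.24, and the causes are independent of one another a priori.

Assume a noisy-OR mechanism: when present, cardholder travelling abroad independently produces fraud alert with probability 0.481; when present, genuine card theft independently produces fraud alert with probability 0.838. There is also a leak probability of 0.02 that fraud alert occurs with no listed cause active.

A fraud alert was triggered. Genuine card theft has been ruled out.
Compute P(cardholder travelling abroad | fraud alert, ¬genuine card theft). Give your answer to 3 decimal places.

Under noisy-OR, P(fraud alert | causes) = 1 − (1−0.02)·∏(1−qᵢ) over the active causes.
P(fraud alert | ¬genuine card theft) = 0.02*0.82 + 0.49138*0.18 = 0.016400 + 0.088448 = 0.104848
Restricting to configurations with cardholder travelling abroad present: 0.49138*0.18 = 0.088448.
Hence the posterior is 0.088448/0.104848 ≈ 0.844.

P(cardholder travelling abroad | fraud alert, ¬genuine card theft) ≈ 0.844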